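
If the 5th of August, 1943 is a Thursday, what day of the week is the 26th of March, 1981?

Thursday

Day-of-year of August 5, 1943: 217.
Day-of-year of March 26, 1981: 85.
1943 has 365 days, so 365 − 217 = 148 days remain in 1943.
Full years 1944–1980: 27 common + 10 leap = 27×365 + 10×366 = 13515 days.
Total: 148 + 13515 + 85 = 13748 days.
13748 is a multiple of 7, so the 26th of March, 1981 falls on the same weekday: Thursday.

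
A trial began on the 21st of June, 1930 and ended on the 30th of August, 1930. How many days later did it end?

June 1930: 30 − 21 = 9 days remain.
Then July (31): 31 days.
August 1–30, 1930: 30 days.
Total: 9 + 31 + 30 = 70 days.

70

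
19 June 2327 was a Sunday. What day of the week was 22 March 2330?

Day-of-year of June 19, 2327: 170.
Day-of-year of March 22, 2330: 81.
2327 has 365 days, so 365 − 170 = 195 days remain in 2327.
Full years: 2328: 366; 2329: 365. Sum = 731.
Total: 195 + 731 + 81 = 1007 days.
1007 mod 7 = 6, so 6 days after Sunday is Saturday.

Saturday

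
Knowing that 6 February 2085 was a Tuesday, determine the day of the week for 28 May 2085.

Monday

February 2085: 28 − 6 = 22 days remain (2085 is not a leap year, so February has 28 days).
Then March (31), April (30): 31 + 30 = 61 days.
May 1–28, 2085: 28 days.
Total: 22 + 61 + 28 = 111 days.
111 mod 7 = 6, so 6 days after Tuesday is Monday.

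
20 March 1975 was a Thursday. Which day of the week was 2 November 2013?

From March 20, 1975 to March 20, 2013: 38 years, of which 10 contain a Feb 29 — 28×365 + 10×366 = 13880 days.
(2000 is a leap year (divisible by 400).)
March 2013: 31 − 20 = 11 days remain.
Then April (30), May (31), June (30), July (31), August (31), September (30), October (31): 30 + 31 + 30 + 31 + 31 + 30 + 31 = 214 days.
November 1–2, 2013: 2 days.
Residual: 227 days.
Total: 14107 days.
14107 mod 7 = 2, so 2 days after Thursday is Saturday.

Saturday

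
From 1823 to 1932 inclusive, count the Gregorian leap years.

Years divisible by 4: 1824, 1828, …, 1932 — 28 in all.
Of these, 1900 is divisible by 100 but not 400, so not leap.
Leap years: 28 − 1 = 27.

27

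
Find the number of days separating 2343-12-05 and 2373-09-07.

10869

From December 5, 2343 to December 5, 2372: 29 years, of which 8 contain a Feb 29 — 21×365 + 8×366 = 10593 days.
December 2372: 31 − 5 = 26 days remain.
Then January (31), February 2373 (28), March (31), April (30), May (31), June (30), July (31), August (31): 31 + 28 + 31 + 30 + 31 + 30 + 31 + 31 = 243 days.
September 1–7, 2373: 7 days.
Residual: 276 days.
Total: 10869 days.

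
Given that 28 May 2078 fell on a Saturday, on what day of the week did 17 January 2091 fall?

Wednesday

From May 28, 2078 to May 28, 2090: 12 years, of which 3 contain a Feb 29 — 9×365 + 3×366 = 4383 days.
May 2090: 31 − 28 = 3 days remain.
Then June (30), July (31), August (31), September (30), October (31), November (30), December (31): 30 + 31 + 31 + 30 + 31 + 30 + 31 = 214 days.
January 1–17, 2091: 17 days.
Residual: 234 days.
Total: 4617 days.
4617 mod 7 = 4, so 4 days after Saturday is Wednesday.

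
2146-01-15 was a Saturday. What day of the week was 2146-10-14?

Friday

January 2146: 31 − 15 = 16 days remain.
Then February 2146 (28), March (31), April (30), May (31), June (30), July (31), August (31), September (30): 28 + 31 + 30 + 31 + 30 + 31 + 31 + 30 = 242 days.
October 1–14, 2146: 14 days.
Total: 16 + 242 + 14 = 272 days.
272 mod 7 = 6, so 6 days after Saturday is Friday.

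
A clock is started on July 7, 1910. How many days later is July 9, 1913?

Day-of-year of July 7, 1910: 188.
Day-of-year of July 9, 1913: 190.
1910 has 365 days, so 365 − 188 = 177 days remain in 1910.
Full years: 1911: 365; 1912: 366. Sum = 731.
Total: 177 + 731 + 190 = 1098 days.

1098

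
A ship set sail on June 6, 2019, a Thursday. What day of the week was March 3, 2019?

Count forward from the earlier date (March 3, 2019) to the later (June 6, 2019):
March 2019: 31 − 3 = 28 days remain.
Then April (30), May (31): 30 + 31 = 61 days.
June 1–6, 2019: 6 days.
Total: 28 + 61 + 6 = 95 days.
95 mod 7 = 4, so 4 days before Thursday is Sunday.

Sunday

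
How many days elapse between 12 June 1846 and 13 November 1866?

7459

From June 12, 1846 to June 12, 1866: 20 years, of which 5 contain a Feb 29 — 15×365 + 5×366 = 7305 days.
June 1866: 30 − 12 = 18 days remain.
Then July (31), August (31), September (30), October (31): 31 + 31 + 30 + 31 = 123 days.
November 1–13, 1866: 13 days.
Residual: 154 days.
Total: 7459 days.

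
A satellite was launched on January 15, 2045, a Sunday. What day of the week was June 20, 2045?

Tuesday

January 2045: 31 − 15 = 16 days remain.
Then February 2045 (28), March (31), April (30), May (31): 28 + 31 + 30 + 31 = 120 days.
June 1–20, 2045: 20 days.
Total: 16 + 120 + 20 = 156 days.
156 mod 7 = 2, so 2 days after Sunday is Tuesday.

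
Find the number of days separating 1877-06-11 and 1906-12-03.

From June 11, 1877 to June 11, 1906: 29 years, of which 6 contain a Feb 29 — 23×365 + 6×366 = 10591 days.
(1900 is not a leap year (divisible by 100 but not 400).)
June 1906: 30 − 11 = 19 days remain.
Then July (31), August (31), September (30), October (31), November (30): 31 + 31 + 30 + 31 + 30 = 153 days.
December 1–3, 1906: 3 days.
Residual: 175 days.
Total: 10766 days.

10766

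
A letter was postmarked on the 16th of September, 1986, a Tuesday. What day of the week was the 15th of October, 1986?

September 1986: 30 − 16 = 14 days remain.
October 1–15, 1986: 15 days.
Total: 14 + 15 = 29 days.
29 mod 7 = 1, so 1 day after Tuesday is Wednesday.

Wednesday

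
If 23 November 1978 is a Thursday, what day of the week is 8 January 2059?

Wednesday

Day-of-year of November 23, 1978: 327.
Day-of-year of January 8, 2059: 8.
1978 has 365 days, so 365 − 327 = 38 days remain in 1978.
Full years 1979–2058: 60 common + 20 leap = 60×365 + 20×366 = 29220 days.
Total: 38 + 29220 + 8 = 29266 days.
29266 mod 7 = 6, so 6 days after Thursday is Wednesday.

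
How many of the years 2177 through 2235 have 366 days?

13

Years divisible by 4: 2180, 2184, …, 2232 — 14 in all.
Of these, 2200 is divisible by 100 but not 400, so not leap.
Leap years: 14 − 1 = 13.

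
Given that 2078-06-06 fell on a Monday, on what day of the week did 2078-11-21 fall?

June 2078: 30 − 6 = 24 days remain.
Then July (31), August (31), September (30), October (31): 31 + 31 + 30 + 31 = 123 days.
November 1–21, 2078: 21 days.
Total: 24 + 123 + 21 = 168 days.
168 is a multiple of 7, so 2078-11-21 falls on the same weekday: Monday.

Monday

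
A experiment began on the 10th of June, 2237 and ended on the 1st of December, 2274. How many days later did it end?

13688

Day-of-year of June 10, 2237: 161.
Day-of-year of December 1, 2274: 335.
2237 has 365 days, so 365 − 161 = 204 days remain in 2237.
Full years 2238–2273: 27 common + 9 leap = 27×365 + 9×366 = 13149 days.
Total: 204 + 13149 + 335 = 13688 days.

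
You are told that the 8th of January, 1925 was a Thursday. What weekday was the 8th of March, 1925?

Sunday

January 1925: 31 − 8 = 23 days remain.
Then February 1925 (28): 28 days.
March 1–8, 1925: 8 days.
Total: 23 + 28 + 8 = 59 days.
59 mod 7 = 3, so 3 days after Thursday is Sunday.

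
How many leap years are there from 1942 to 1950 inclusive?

Years divisible by 4 in [1942, 1950]: 1944, 1948.
No century exceptions apply. Count: 2.

2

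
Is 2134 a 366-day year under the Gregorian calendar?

No

2134 is not a leap year.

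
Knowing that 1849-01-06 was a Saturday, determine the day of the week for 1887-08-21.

From January 6, 1849 to January 6, 1887: 38 years, of which 9 contain a Feb 29 — 29×365 + 9×366 = 13879 days.
January 1887: 31 − 6 = 25 days remain.
Then February 1887 (28), March (31), April (30), May (31), June (30), July (31): 28 + 31 + 30 + 31 + 30 + 31 = 181 days.
August 1–21, 1887: 21 days.
Residual: 227 days.
Total: 14106 days.
14106 mod 7 = 1, so 1 day after Saturday is Sunday.

Sunday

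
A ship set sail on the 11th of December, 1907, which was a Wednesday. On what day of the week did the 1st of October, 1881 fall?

Saturday

Count forward from the earlier date (October 1, 1881) to the later (December 11, 1907):
Day-of-year of October 1, 1881: 274.
Day-of-year of December 11, 1907: 345.
1881 has 365 days, so 365 − 274 = 91 days remain in 1881.
Full years 1882–1906: 20 common + 5 leap = 20×365 + 5×366 = 9130 days.
Total: 91 + 9130 + 345 = 9566 days.
9566 mod 7 = 4, so 4 days before Wednesday is Saturday.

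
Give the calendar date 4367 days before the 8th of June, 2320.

the 24th of June, 2308

Count 4367 days before June 8, 2320:
From June 24, 2308 to June 24, 2319: 11 years, of which 2 contain a Feb 29 — 9×365 + 2×366 = 4017 days.
June 2319: 30 − 24 = 6 days remain.
Then 11 full months totalling 336 days.
June 1–8, 2320: 8 days.
Residual: 350 days.
Total: 4367 days.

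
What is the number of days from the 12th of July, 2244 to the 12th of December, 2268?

Day-of-year of July 12, 2244: 194.
Day-of-year of December 12, 2268: 347.
2244 has 366 days, so 366 − 194 = 172 days remain in 2244.
Full years 2245–2267: 18 common + 5 leap = 18×365 + 5×366 = 8400 days.
Total: 172 + 8400 + 347 = 8919 days.

8919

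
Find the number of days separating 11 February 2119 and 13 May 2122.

Day-of-year of February 11, 2119: 42.
Day-of-year of May 13, 2122: 133.
2119 has 365 days, so 365 − 42 = 323 days remain in 2119.
Full years: 2120: 366; 2121: 365. Sum = 731.
Total: 323 + 731 + 133 = 1187 days.

1187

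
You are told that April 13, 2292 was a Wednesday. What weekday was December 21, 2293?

April 13, 2292 → April 13, 2293: 365 days.
April 2293: 30 − 13 = 17 days remain.
Then May (31), June (30), July (31), August (31), September (30), October (31), November (30): 31 + 30 + 31 + 31 + 30 + 31 + 30 = 214 days.
December 1–21, 2293: 21 days.
Residual: 252 days.
Total: 617 days.
617 mod 7 = 1, so 1 day after Wednesday is Thursday.

Thursday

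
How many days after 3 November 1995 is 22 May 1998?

Day-of-year of November 3, 1995: 307.
Day-of-year of May 22, 1998: 142.
1995 has 365 days, so 365 − 307 = 58 days remain in 1995.
Full years: 1996: 366; 1997: 365. Sum = 731.
Total: 58 + 731 + 142 = 931 days.

931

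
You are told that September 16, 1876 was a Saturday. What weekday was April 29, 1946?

From September 16, 1876 to September 16, 1945: 69 years, of which 16 contain a Feb 29 — 53×365 + 16×366 = 25201 days.
(1900 is not a leap year (divisible by 100 but not 400).)
September 1945: 30 − 16 = 14 days remain.
Then October (31), November (30), December (31), January (31), February 1946 (28), March (31): 31 + 30 + 31 + 31 + 28 + 31 = 182 days.
April 1–29, 1946: 29 days.
Residual: 225 days.
Total: 25426 days.
25426 mod 7 = 2, so 2 days after Saturday is Monday.

Monday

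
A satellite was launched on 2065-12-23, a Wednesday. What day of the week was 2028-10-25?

Count forward from the earlier date (October 25, 2028) to the later (December 23, 2065):
From October 25, 2028 to October 25, 2065: 37 years, of which 9 contain a Feb 29 — 28×365 + 9×366 = 13514 days.
October 2065: 31 − 25 = 6 days remain.
Then November (30): 30 days.
December 1–23, 2065: 23 days.
Residual: 59 days.
Total: 13573 days.
13573 is a multiple of 7, so 2028-10-25 falls on the same weekday: Wednesday.

Wednesday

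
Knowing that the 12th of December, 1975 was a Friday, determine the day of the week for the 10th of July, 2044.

Day-of-year of December 12, 1975: 346.
Day-of-year of July 10, 2044: 192.
1975 has 365 days, so 365 − 346 = 19 days remain in 1975.
Full years 1976–2043: 51 common + 17 leap = 51×365 + 17×366 = 24837 days.
Total: 19 + 24837 + 192 = 25048 days.
25048 mod 7 = 2, so 2 days after Friday is Sunday.

Sunday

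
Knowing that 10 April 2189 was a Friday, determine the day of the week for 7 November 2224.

Sunday

From April 10, 2189 to April 10, 2224: 35 years, of which 8 contain a Feb 29 — 27×365 + 8×366 = 12783 days.
(2200 is not a leap year (divisible by 100 but not 400).)
April 2224: 30 − 10 = 20 days remain.
Then May (31), June (30), July (31), August (31), September (30), October (31): 31 + 30 + 31 + 31 + 30 + 31 = 184 days.
November 1–7, 2224: 7 days.
Residual: 211 days.
Total: 12994 days.
12994 mod 7 = 2, so 2 days after Friday is Sunday.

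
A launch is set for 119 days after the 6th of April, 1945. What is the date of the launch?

the 3rd of August, 1945

Count 119 days after April 6, 1945:
April 1945: 30 − 6 = 24 days remain.
Then May (31), June (30), July (31): 31 + 30 + 31 = 92 days.
August 1–3, 1945: 3 days.
Total: 24 + 92 + 3 = 119 days.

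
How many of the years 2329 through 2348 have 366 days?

5

Years divisible by 4 in [2329, 2348]: 2332, 2336, 2340, 2344, 2348.
No century exceptions apply. Count: 5.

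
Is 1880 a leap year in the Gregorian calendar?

Yes

1880 is a leap year.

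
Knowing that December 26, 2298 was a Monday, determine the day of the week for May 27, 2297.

Thursday

Count forward from the earlier date (May 27, 2297) to the later (December 26, 2298):
Day-of-year of May 27, 2297: 147.
Day-of-year of December 26, 2298: 360.
2297 has 365 days, so 365 − 147 = 218 days remain in 2297.
Total: 218 + 360 = 578 days.
578 mod 7 = 4, so 4 days before Monday is Thursday.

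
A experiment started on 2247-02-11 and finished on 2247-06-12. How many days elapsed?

121

February 2247: 28 − 11 = 17 days remain (2247 is not a leap year, so February has 28 days).
Then March (31), April (30), May (31): 31 + 30 + 31 = 92 days.
June 1–12, 2247: 12 days.
Total: 17 + 92 + 12 = 121 days.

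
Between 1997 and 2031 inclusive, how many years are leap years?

Years divisible by 4 in [1997, 2031]: 2000, 2004, 2008, 2012, 2016, 2020, 2024, 2028.
2000 is divisible by 400, so still leap.
No century exceptions apply. Count: 8.

8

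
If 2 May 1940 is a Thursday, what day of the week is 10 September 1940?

May 1940: 31 − 2 = 29 days remain.
Then June (30), July (31), August (31): 30 + 31 + 31 = 92 days.
September 1–10, 1940: 10 days.
Total: 29 + 92 + 10 = 131 days.
131 mod 7 = 5, so 5 days after Thursday is Tuesday.

Tuesday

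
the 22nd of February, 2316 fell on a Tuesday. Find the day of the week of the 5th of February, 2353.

Day-of-year of February 22, 2316: 53.
Day-of-year of February 5, 2353: 36.
2316 has 366 days, so 366 − 53 = 313 days remain in 2316.
Full years 2317–2352: 27 common + 9 leap = 27×365 + 9×366 = 13149 days.
Total: 313 + 13149 + 36 = 13498 days.
13498 mod 7 = 2, so 2 days after Tuesday is Thursday.

Thursday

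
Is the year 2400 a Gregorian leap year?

2400 is a leap year (divisible by 400).

Yes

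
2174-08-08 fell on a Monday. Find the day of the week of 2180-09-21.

Thursday

Day-of-year of August 8, 2174: 220.
Day-of-year of September 21, 2180: 265.
2174 has 365 days, so 365 − 220 = 145 days remain in 2174.
Full years: 2175: 365; 2176: 366; 2177: 365; 2178: 365; 2179: 365. Sum = 1826.
Total: 145 + 1826 + 265 = 2236 days.
2236 mod 7 = 3, so 3 days after Monday is Thursday.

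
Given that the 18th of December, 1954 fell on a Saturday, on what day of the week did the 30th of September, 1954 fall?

Thursday

Count forward from the earlier date (September 30, 1954) to the later (December 18, 1954):
September 1954: 30 − 30 = 0 days remain.
Then October (31), November (30): 31 + 30 = 61 days.
December 1–18, 1954: 18 days.
Total: 0 + 61 + 18 = 79 days.
79 mod 7 = 2, so 2 days before Saturday is Thursday.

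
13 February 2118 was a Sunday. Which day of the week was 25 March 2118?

Friday

February 2118: 28 − 13 = 15 days remain (2118 is not a leap year, so February has 28 days).
March 1–25, 2118: 25 days.
Total: 15 + 25 = 40 days.
40 mod 7 = 5, so 5 days after Sunday is Friday.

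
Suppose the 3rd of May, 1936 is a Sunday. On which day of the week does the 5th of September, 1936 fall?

Saturday

May 1936: 31 − 3 = 28 days remain.
Then June (30), July (31), August (31): 30 + 31 + 31 = 92 days.
September 1–5, 1936: 5 days.
Total: 28 + 92 + 5 = 125 days.
125 mod 7 = 6, so 6 days after Sunday is Saturday.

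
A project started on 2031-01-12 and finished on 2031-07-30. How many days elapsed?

199

January 2031: 31 − 12 = 19 days remain.
Then February 2031 (28), March (31), April (30), May (31), June (30): 28 + 31 + 30 + 31 + 30 = 150 days.
July 1–30, 2031: 30 days.
Total: 19 + 150 + 30 = 199 days.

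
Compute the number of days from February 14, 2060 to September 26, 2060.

225

February 2060: 29 − 14 = 15 days remain (2060 is a leap year, so February has 29 days).
Then March (31), April (30), May (31), June (30), July (31), August (31): 31 + 30 + 31 + 30 + 31 + 31 = 184 days.
September 1–26, 2060: 26 days.
Total: 15 + 184 + 26 = 225 days.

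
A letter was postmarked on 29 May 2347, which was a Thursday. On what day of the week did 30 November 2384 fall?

Friday

Day-of-year of May 29, 2347: 149.
Day-of-year of November 30, 2384: 335.
2347 has 365 days, so 365 − 149 = 216 days remain in 2347.
Full years 2348–2383: 27 common + 9 leap = 27×365 + 9×366 = 13149 days.
Total: 216 + 13149 + 335 = 13700 days.
13700 mod 7 = 1, so 1 day after Thursday is Friday.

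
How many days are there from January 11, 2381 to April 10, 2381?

89

January 2381: 31 − 11 = 20 days remain.
Then February 2381 (28), March (31): 28 + 31 = 59 days.
April 1–10, 2381: 10 days.
Total: 20 + 59 + 10 = 89 days.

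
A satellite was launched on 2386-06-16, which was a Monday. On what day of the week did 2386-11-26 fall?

Wednesday

June 2386: 30 − 16 = 14 days remain.
Then July (31), August (31), September (30), October (31): 31 + 31 + 30 + 31 = 123 days.
November 1–26, 2386: 26 days.
Total: 14 + 123 + 26 = 163 days.
163 mod 7 = 2, so 2 days after Monday is Wednesday.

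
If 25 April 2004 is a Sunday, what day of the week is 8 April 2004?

Count forward from the earlier date (April 8, 2004) to the later (April 25, 2004):
Within April 2004: 25 − 8 = 17 days.
17 mod 7 = 3, so 3 days before Sunday is Thursday.

Thursday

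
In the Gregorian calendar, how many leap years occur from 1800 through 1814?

3

Years divisible by 4 in [1800, 1814]: 1800, 1804, 1808, 1812.
Of these, 1800 is divisible by 100 but not 400, so not leap.
Leap years: 4 − 1 = 3.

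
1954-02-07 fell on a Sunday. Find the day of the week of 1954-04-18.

February 1954: 28 − 7 = 21 days remain (1954 is not a leap year, so February has 28 days).
Then March (31): 31 days.
April 1–18, 1954: 18 days.
Total: 21 + 31 + 18 = 70 days.
70 is a multiple of 7, so 1954-04-18 falls on the same weekday: Sunday.

Sunday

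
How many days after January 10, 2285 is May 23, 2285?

133

January 2285: 31 − 10 = 21 days remain.
Then February 2285 (28), March (31), April (30): 28 + 31 + 30 = 89 days.
May 1–23, 2285: 23 days.
Total: 21 + 89 + 23 = 133 days.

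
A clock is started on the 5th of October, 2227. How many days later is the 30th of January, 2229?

483

Day-of-year of October 5, 2227: 278.
Day-of-year of January 30, 2229: 30.
2227 has 365 days, so 365 − 278 = 87 days remain in 2227.
Full years: 2228: 366. Sum = 366.
Total: 87 + 366 + 30 = 483 days.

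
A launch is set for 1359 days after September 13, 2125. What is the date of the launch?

June 3, 2129

Count 1359 days after September 13, 2125:
September 13, 2125 → September 13, 2126: 365 days.
September 13, 2126 → September 13, 2127: 365 days.
September 13, 2127 → September 13, 2128: 366 days (2128 is a leap year).
September 2128: 30 − 13 = 17 days remain.
Then October (31), November (30), December (31), January (31), February 2129 (28), March (31), April (30), May (31): 31 + 30 + 31 + 31 + 28 + 31 + 30 + 31 = 243 days.
June 1–3, 2129: 3 days.
Residual: 263 days.
Total: 1359 days.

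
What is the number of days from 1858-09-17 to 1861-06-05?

Day-of-year of September 17, 1858: 260.
Day-of-year of June 5, 1861: 156.
1858 has 365 days, so 365 − 260 = 105 days remain in 1858.
Full years: 1859: 365; 1860: 366. Sum = 731.
Total: 105 + 731 + 156 = 992 days.

992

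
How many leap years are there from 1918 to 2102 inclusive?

Years divisible by 4: 1920, 1924, …, 2100 — 46 in all.
Of these, 2100 is divisible by 100 but not 400, so not leap.
2000 is divisible by 400, so still leap.
Leap years: 46 − 1 = 45.

45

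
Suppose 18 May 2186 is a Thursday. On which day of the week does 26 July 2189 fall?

May 18, 2186 → May 18, 2187: 365 days.
May 18, 2187 → May 18, 2188: 366 days (2188 is a leap year).
May 18, 2188 → May 18, 2189: 365 days.
May 2189: 31 − 18 = 13 days remain.
Then June (30): 30 days.
July 1–26, 2189: 26 days.
Residual: 69 days.
Total: 1165 days.
1165 mod 7 = 3, so 3 days after Thursday is Sunday.

Sunday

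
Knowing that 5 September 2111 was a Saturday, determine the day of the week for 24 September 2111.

Within September 2111: 24 − 5 = 19 days.
19 mod 7 = 5, so 5 days after Saturday is Thursday.

Thursday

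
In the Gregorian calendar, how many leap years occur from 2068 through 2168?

Years divisible by 4: 2068, 2072, …, 2168 — 26 in all.
Of these, 2100 is divisible by 100 but not 400, so not leap.
Leap years: 26 − 1 = 25.

25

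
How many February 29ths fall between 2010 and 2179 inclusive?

Years divisible by 4: 2012, 2016, …, 2176 — 42 in all.
Of these, 2100 is divisible by 100 but not 400, so not leap.
Leap years: 42 − 1 = 41.

41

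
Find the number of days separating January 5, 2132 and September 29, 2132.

January 2132: 31 − 5 = 26 days remain.
Then February 2132 (29), March (31), April (30), May (31), June (30), July (31), August (31): 29 + 31 + 30 + 31 + 30 + 31 + 31 = 213 days.
September 1–29, 2132: 29 days.
Total: 26 + 213 + 29 = 268 days.

268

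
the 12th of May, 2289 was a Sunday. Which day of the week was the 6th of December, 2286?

Monday

Count forward from the earlier date (December 6, 2286) to the later (May 12, 2289):
Day-of-year of December 6, 2286: 340.
Day-of-year of May 12, 2289: 132.
2286 has 365 days, so 365 − 340 = 25 days remain in 2286.
Full years: 2287: 365; 2288: 366. Sum = 731.
Total: 25 + 731 + 132 = 888 days.
888 mod 7 = 6, so 6 days before Sunday is Monday.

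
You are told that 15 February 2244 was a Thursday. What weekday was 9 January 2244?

Count forward from the earlier date (January 9, 2244) to the later (February 15, 2244):
January 2244: 31 − 9 = 22 days remain.
February 1–15, 2244: 15 days (2244 is a leap year).
Total: 22 + 15 = 37 days.
37 mod 7 = 2, so 2 days before Thursday is Tuesday.

Tuesday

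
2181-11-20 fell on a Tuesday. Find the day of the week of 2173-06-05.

Count forward from the earlier date (June 5, 2173) to the later (November 20, 2181):
From June 5, 2173 to June 5, 2181: 8 years, of which 2 contain a Feb 29 — 6×365 + 2×366 = 2922 days.
June 2181: 30 − 5 = 25 days remain.
Then July (31), August (31), September (30), October (31): 31 + 31 + 30 + 31 = 123 days.
November 1–20, 2181: 20 days.
Residual: 168 days.
Total: 3090 days.
3090 mod 7 = 3, so 3 days before Tuesday is Saturday.

Saturday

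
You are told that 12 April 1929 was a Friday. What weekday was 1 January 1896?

Count forward from the earlier date (January 1, 1896) to the later (April 12, 1929):
From January 1, 1896 to January 1, 1929: 33 years, of which 8 contain a Feb 29 — 25×365 + 8×366 = 12053 days.
(1900 is not a leap year (divisible by 100 but not 400).)
January 1929: 31 − 1 = 30 days remain.
Then February 1929 (28), March (31): 28 + 31 = 59 days.
April 1–12, 1929: 12 days.
Residual: 101 days.
Total: 12154 days.
12154 mod 7 = 2, so 2 days before Friday is Wednesday.

Wednesday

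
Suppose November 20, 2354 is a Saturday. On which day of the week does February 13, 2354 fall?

Count forward from the earlier date (February 13, 2354) to the later (November 20, 2354):
February 2354: 28 − 13 = 15 days remain (2354 is not a leap year, so February has 28 days).
Then March (31), April (30), May (31), June (30), July (31), August (31), September (30), October (31): 31 + 30 + 31 + 30 + 31 + 31 + 30 + 31 = 245 days.
November 1–20, 2354: 20 days.
Total: 15 + 245 + 20 = 280 days.
280 is a multiple of 7, so February 13, 2354 falls on the same weekday: Saturday.

Saturday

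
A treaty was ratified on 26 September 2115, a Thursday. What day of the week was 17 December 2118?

Saturday

Day-of-year of September 26, 2115: 269.
Day-of-year of December 17, 2118: 351.
2115 has 365 days, so 365 − 269 = 96 days remain in 2115.
Full years: 2116: 366; 2117: 365. Sum = 731.
Total: 96 + 731 + 351 = 1178 days.
1178 mod 7 = 2, so 2 days after Thursday is Saturday.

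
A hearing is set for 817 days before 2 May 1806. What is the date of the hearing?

5 February 1804

Count 817 days before May 2, 1806:
February 1804: 29 − 5 = 24 days remain (1804 is a leap year, so February has 29 days).
Then 26 full months totalling 791 days.
May 1–2, 1806: 2 days.
Total: 24 + 791 + 2 = 817 days.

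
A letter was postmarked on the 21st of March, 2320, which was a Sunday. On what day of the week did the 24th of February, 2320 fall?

Tuesday

Count forward from the earlier date (February 24, 2320) to the later (March 21, 2320):
February 2320: 29 − 24 = 5 days remain (2320 is a leap year, so February has 29 days).
March 1–21, 2320: 21 days.
Total: 5 + 21 = 26 days.
26 mod 7 = 5, so 5 days before Sunday is Tuesday.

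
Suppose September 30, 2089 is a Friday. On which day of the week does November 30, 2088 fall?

Tuesday

Count forward from the earlier date (November 30, 2088) to the later (September 30, 2089):
November 2088: 30 − 30 = 0 days remain.
Then 9 full months totalling 274 days.
September 1–30, 2089: 30 days.
Total: 0 + 274 + 30 = 304 days.
304 mod 7 = 3, so 3 days before Friday is Tuesday.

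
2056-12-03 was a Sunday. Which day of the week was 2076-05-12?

From December 3, 2056 to December 3, 2075: 19 years, of which 4 contain a Feb 29 — 15×365 + 4×366 = 6939 days.
December 2075: 31 − 3 = 28 days remain.
Then January (31), February 2076 (29), March (31), April (30): 31 + 29 + 31 + 30 = 121 days.
May 1–12, 2076: 12 days.
Residual: 161 days.
Total: 7100 days.
7100 mod 7 = 2, so 2 days after Sunday is Tuesday.

Tuesday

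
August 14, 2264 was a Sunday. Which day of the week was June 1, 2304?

Day-of-year of August 14, 2264: 227.
Day-of-year of June 1, 2304: 153.
2264 has 366 days, so 366 − 227 = 139 days remain in 2264.
Full years 2265–2303: 31 common + 8 leap = 31×365 + 8×366 = 14243 days.
Total: 139 + 14243 + 153 = 14535 days.
14535 mod 7 = 3, so 3 days after Sunday is Wednesday.

Wednesday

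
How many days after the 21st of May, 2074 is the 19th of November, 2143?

25383

Day-of-year of May 21, 2074: 141.
Day-of-year of November 19, 2143: 323.
2074 has 365 days, so 365 − 141 = 224 days remain in 2074.
Full years 2075–2142: 52 common + 16 leap = 52×365 + 16×366 = 24836 days.
Total: 224 + 24836 + 323 = 25383 days.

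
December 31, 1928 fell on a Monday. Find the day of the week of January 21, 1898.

Friday

Count forward from the earlier date (January 21, 1898) to the later (December 31, 1928):
From January 21, 1898 to January 21, 1928: 30 years, of which 6 contain a Feb 29 — 24×365 + 6×366 = 10956 days.
(1900 is not a leap year (divisible by 100 but not 400).)
January 1928: 31 − 21 = 10 days remain.
Then 10 full months totalling 304 days.
December 1–31, 1928: 31 days.
Residual: 345 days.
Total: 11301 days.
11301 mod 7 = 3, so 3 days before Monday is Friday.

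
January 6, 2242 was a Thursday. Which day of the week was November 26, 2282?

Sunday

Day-of-year of January 6, 2242: 6.
Day-of-year of November 26, 2282: 330.
2242 has 365 days, so 365 − 6 = 359 days remain in 2242.
Full years 2243–2281: 29 common + 10 leap = 29×365 + 10×366 = 14245 days.
Total: 359 + 14245 + 330 = 14934 days.
14934 mod 7 = 3, so 3 days after Thursday is Sunday.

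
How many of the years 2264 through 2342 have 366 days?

Years divisible by 4: 2264, 2268, …, 2340 — 20 in all.
Of these, 2300 is divisible by 100 but not 400, so not leap.
Leap years: 20 − 1 = 19.

19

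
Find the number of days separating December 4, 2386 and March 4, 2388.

456

December 2386: 31 − 4 = 27 days remain.
Then 14 full months totalling 425 days.
March 1–4, 2388: 4 days.
Total: 27 + 425 + 4 = 456 days.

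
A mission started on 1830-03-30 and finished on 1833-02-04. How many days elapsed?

Day-of-year of March 30, 1830: 89.
Day-of-year of February 4, 1833: 35.
1830 has 365 days, so 365 − 89 = 276 days remain in 1830.
Full years: 1831: 365; 1832: 366. Sum = 731.
Total: 276 + 731 + 35 = 1042 days.

1042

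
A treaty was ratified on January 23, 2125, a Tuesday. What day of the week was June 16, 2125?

Saturday

January 2125: 31 − 23 = 8 days remain.
Then February 2125 (28), March (31), April (30), May (31): 28 + 31 + 30 + 31 = 120 days.
June 1–16, 2125: 16 days.
Total: 8 + 120 + 16 = 144 days.
144 mod 7 = 4, so 4 days after Tuesday is Saturday.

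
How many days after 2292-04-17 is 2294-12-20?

977

Day-of-year of April 17, 2292: 108.
Day-of-year of December 20, 2294: 354.
2292 has 366 days, so 366 − 108 = 258 days remain in 2292.
Full years: 2293: 365. Sum = 365.
Total: 258 + 365 + 354 = 977 days.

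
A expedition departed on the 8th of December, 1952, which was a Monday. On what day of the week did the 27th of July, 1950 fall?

Count forward from the earlier date (July 27, 1950) to the later (December 8, 1952):
Day-of-year of July 27, 1950: 208.
Day-of-year of December 8, 1952: 343.
1950 has 365 days, so 365 − 208 = 157 days remain in 1950.
Full years: 1951: 365. Sum = 365.
Total: 157 + 365 + 343 = 865 days.
865 mod 7 = 4, so 4 days before Monday is Thursday.

Thursday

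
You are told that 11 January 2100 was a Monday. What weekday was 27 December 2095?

Tuesday

Count forward from the earlier date (December 27, 2095) to the later (January 11, 2100):
Day-of-year of December 27, 2095: 361.
Day-of-year of January 11, 2100: 11.
2095 has 365 days, so 365 − 361 = 4 days remain in 2095.
Full years: 2096: 366; 2097: 365; 2098: 365; 2099: 365. Sum = 1461.
Total: 4 + 1461 + 11 = 1476 days.
1476 mod 7 = 6, so 6 days before Monday is Tuesday.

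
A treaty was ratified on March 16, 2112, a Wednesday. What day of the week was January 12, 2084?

Count forward from the earlier date (January 12, 2084) to the later (March 16, 2112):
Day-of-year of January 12, 2084: 12.
Day-of-year of March 16, 2112: 76.
2084 has 366 days, so 366 − 12 = 354 days remain in 2084.
Full years 2085–2111: 22 common + 5 leap = 22×365 + 5×366 = 9860 days.
Total: 354 + 9860 + 76 = 10290 days.
10290 is a multiple of 7, so January 12, 2084 falls on the same weekday: Wednesday.

Wednesday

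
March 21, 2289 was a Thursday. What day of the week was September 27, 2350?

From March 21, 2289 to March 21, 2350: 61 years, of which 14 contain a Feb 29 — 47×365 + 14×366 = 22279 days.
(2300 is not a leap year (divisible by 100 but not 400).)
March 2350: 31 − 21 = 10 days remain.
Then April (30), May (31), June (30), July (31), August (31): 30 + 31 + 30 + 31 + 31 = 153 days.
September 1–27, 2350: 27 days.
Residual: 190 days.
Total: 22469 days.
22469 mod 7 = 6, so 6 days after Thursday is Wednesday.

Wednesday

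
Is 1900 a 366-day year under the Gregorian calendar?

No

1900 is not a leap year (divisible by 100 but not 400).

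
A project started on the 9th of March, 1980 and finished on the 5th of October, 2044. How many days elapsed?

From March 9, 1980 to March 9, 2044: 64 years, of which 16 contain a Feb 29 — 48×365 + 16×366 = 23376 days.
(2000 is a leap year (divisible by 400).)
March 2044: 31 − 9 = 22 days remain.
Then April (30), May (31), June (30), July (31), August (31), September (30): 30 + 31 + 30 + 31 + 31 + 30 = 183 days.
October 1–5, 2044: 5 days.
Residual: 210 days.
Total: 23586 days.

23586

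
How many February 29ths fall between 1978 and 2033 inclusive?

Years divisible by 4: 1980, 1984, …, 2032 — 14 in all.
2000 is divisible by 400, so still leap.
No century exceptions apply. Count: 14.

14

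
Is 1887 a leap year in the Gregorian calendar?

1887 is not a leap year.

No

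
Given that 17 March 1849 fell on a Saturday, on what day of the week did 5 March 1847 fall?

Count forward from the earlier date (March 5, 1847) to the later (March 17, 1849):
March 5, 1847 → March 5, 1848: 366 days (1848 is a leap year).
March 5, 1848 → March 5, 1849: 365 days.
Within March 1849: 17 − 5 = 12 days.
Total: 743 days.
743 mod 7 = 1, so 1 day before Saturday is Friday.

Friday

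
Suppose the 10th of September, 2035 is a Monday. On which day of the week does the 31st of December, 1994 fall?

Count forward from the earlier date (December 31, 1994) to the later (September 10, 2035):
Day-of-year of December 31, 1994: 365.
Day-of-year of September 10, 2035: 253.
1994 has 365 days, so 365 − 365 = 0 days remain in 1994.
Full years 1995–2034: 30 common + 10 leap = 30×365 + 10×366 = 14610 days.
Total: 0 + 14610 + 253 = 14863 days.
14863 mod 7 = 2, so 2 days before Monday is Saturday.

Saturday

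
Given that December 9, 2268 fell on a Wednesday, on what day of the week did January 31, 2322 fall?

Tuesday

Day-of-year of December 9, 2268: 344.
Day-of-year of January 31, 2322: 31.
2268 has 366 days, so 366 − 344 = 22 days remain in 2268.
Full years 2269–2321: 41 common + 12 leap = 41×365 + 12×366 = 19357 days.
Total: 22 + 19357 + 31 = 19410 days.
19410 mod 7 = 6, so 6 days after Wednesday is Tuesday.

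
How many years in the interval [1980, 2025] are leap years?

12

Years divisible by 4 in [1980, 2025]: 1980, 1984, 1988, 1992, 1996, 2000, 2004, 2008, 2012, 2016, 2020, 2024.
2000 is divisible by 400, so still leap.
No century exceptions apply. Count: 12.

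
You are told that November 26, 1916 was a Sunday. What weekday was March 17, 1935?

Sunday

Day-of-year of November 26, 1916: 331.
Day-of-year of March 17, 1935: 76.
1916 has 366 days, so 366 − 331 = 35 days remain in 1916.
Full years 1917–1934: 14 common + 4 leap = 14×365 + 4×366 = 6574 days.
Total: 35 + 6574 + 76 = 6685 days.
6685 is a multiple of 7, so March 17, 1935 falls on the same weekday: Sunday.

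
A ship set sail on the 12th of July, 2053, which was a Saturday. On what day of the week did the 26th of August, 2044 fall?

Friday

Count forward from the earlier date (August 26, 2044) to the later (July 12, 2053):
Day-of-year of August 26, 2044: 239.
Day-of-year of July 12, 2053: 193.
2044 has 366 days, so 366 − 239 = 127 days remain in 2044.
Full years 2045–2052: 6 common + 2 leap = 6×365 + 2×366 = 2922 days.
Total: 127 + 2922 + 193 = 3242 days.
3242 mod 7 = 1, so 1 day before Saturday is Friday.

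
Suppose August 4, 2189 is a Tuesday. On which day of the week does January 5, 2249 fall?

Friday

Day-of-year of August 4, 2189: 216.
Day-of-year of January 5, 2249: 5.
2189 has 365 days, so 365 − 216 = 149 days remain in 2189.
Full years 2190–2248: 45 common + 14 leap = 45×365 + 14×366 = 21549 days.
Total: 149 + 21549 + 5 = 21703 days.
21703 mod 7 = 3, so 3 days after Tuesday is Friday.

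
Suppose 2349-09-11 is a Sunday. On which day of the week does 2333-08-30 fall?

Wednesday

Count forward from the earlier date (August 30, 2333) to the later (September 11, 2349):
From August 30, 2333 to August 30, 2349: 16 years, of which 4 contain a Feb 29 — 12×365 + 4×366 = 5844 days.
August 2349: 31 − 30 = 1 day remains.
September 1–11, 2349: 11 days.
Residual: 12 days.
Total: 5856 days.
5856 mod 7 = 4, so 4 days before Sunday is Wednesday.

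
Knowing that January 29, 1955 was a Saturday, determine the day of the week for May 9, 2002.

From January 29, 1955 to January 29, 2002: 47 years, of which 12 contain a Feb 29 — 35×365 + 12×366 = 17167 days.
(2000 is a leap year (divisible by 400).)
January 2002: 31 − 29 = 2 days remain.
Then February 2002 (28), March (31), April (30): 28 + 31 + 30 = 89 days.
May 1–9, 2002: 9 days.
Residual: 100 days.
Total: 17267 days.
17267 mod 7 = 5, so 5 days after Saturday is Thursday.

Thursday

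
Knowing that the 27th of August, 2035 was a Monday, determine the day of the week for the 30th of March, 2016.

Count forward from the earlier date (March 30, 2016) to the later (August 27, 2035):
From March 30, 2016 to March 30, 2035: 19 years, of which 4 contain a Feb 29 — 15×365 + 4×366 = 6939 days.
March 2035: 31 − 30 = 1 day remains.
Then April (30), May (31), June (30), July (31): 30 + 31 + 30 + 31 = 122 days.
August 1–27, 2035: 27 days.
Residual: 150 days.
Total: 7089 days.
7089 mod 7 = 5, so 5 days before Monday is Wednesday.

Wednesday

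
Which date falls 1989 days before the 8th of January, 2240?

the 29th of July, 2234

Count 1989 days before January 8, 2240:
July 29, 2234 → July 29, 2235: 365 days.
July 29, 2235 → July 29, 2236: 366 days (2236 is a leap year).
July 29, 2236 → July 29, 2237: 365 days.
July 29, 2237 → July 29, 2238: 365 days.
July 29, 2238 → July 29, 2239: 365 days.
July 2239: 31 − 29 = 2 days remain.
Then August (31), September (30), October (31), November (30), December (31): 31 + 30 + 31 + 30 + 31 = 153 days.
January 1–8, 2240: 8 days.
Residual: 163 days.
Total: 1989 days.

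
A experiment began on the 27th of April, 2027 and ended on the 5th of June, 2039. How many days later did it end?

4422

From April 27, 2027 to April 27, 2039: 12 years, of which 3 contain a Feb 29 — 9×365 + 3×366 = 4383 days.
April 2039: 30 − 27 = 3 days remain.
Then May (31): 31 days.
June 1–5, 2039: 5 days.
Residual: 39 days.
Total: 4422 days.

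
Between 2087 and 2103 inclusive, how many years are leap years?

3

Years divisible by 4 in [2087, 2103]: 2088, 2092, 2096, 2100.
Of these, 2100 is divisible by 100 but not 400, so not leap.
Leap years: 4 − 1 = 3.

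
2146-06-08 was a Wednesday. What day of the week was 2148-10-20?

Day-of-year of June 8, 2146: 159.
Day-of-year of October 20, 2148: 294.
2146 has 365 days, so 365 − 159 = 206 days remain in 2146.
Full years: 2147: 365. Sum = 365.
Total: 206 + 365 + 294 = 865 days.
865 mod 7 = 4, so 4 days after Wednesday is Sunday.

Sunday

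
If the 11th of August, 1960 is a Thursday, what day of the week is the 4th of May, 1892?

Count forward from the earlier date (May 4, 1892) to the later (August 11, 1960):
Day-of-year of May 4, 1892: 125.
Day-of-year of August 11, 1960: 224.
1892 has 366 days, so 366 − 125 = 241 days remain in 1892.
Full years 1893–1959: 52 common + 15 leap = 52×365 + 15×366 = 24470 days.
Total: 241 + 24470 + 224 = 24935 days.
24935 mod 7 = 1, so 1 day before Thursday is Wednesday.

Wednesday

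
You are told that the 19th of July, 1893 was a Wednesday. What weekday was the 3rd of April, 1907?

Wednesday

Day-of-year of July 19, 1893: 200.
Day-of-year of April 3, 1907: 93.
1893 has 365 days, so 365 − 200 = 165 days remain in 1893.
Full years 1894–1906: 11 common + 2 leap = 11×365 + 2×366 = 4747 days.
Total: 165 + 4747 + 93 = 5005 days.
5005 is a multiple of 7, so the 3rd of April, 1907 falls on the same weekday: Wednesday.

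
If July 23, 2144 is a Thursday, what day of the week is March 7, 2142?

Wednesday

Count forward from the earlier date (March 7, 2142) to the later (July 23, 2144):
March 7, 2142 → March 7, 2143: 365 days.
March 7, 2143 → March 7, 2144: 366 days (2144 is a leap year).
March 2144: 31 − 7 = 24 days remain.
Then April (30), May (31), June (30): 30 + 31 + 30 = 91 days.
July 1–23, 2144: 23 days.
Residual: 138 days.
Total: 869 days.
869 mod 7 = 1, so 1 day before Thursday is Wednesday.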